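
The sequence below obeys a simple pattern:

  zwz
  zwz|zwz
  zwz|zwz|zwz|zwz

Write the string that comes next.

zwz|zwz|zwz|zwz|zwz|zwz|zwz|zwz

s(k+1) = s(k)·|·s(k) — each term doubles the last with '|' between the halves.
One more doubling of zwz|zwz|zwz|zwz gives the answer.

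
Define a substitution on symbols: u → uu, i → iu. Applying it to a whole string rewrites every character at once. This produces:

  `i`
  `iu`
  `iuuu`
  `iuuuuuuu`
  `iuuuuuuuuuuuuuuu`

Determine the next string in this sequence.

Rewriting the 16 symbols of iuuuuuuuuuuuuuuu one by one yields iu uu uu uu uu uu uu uu uu uu uu uu uu uu uu uu; concatenated:

iuuuuuuuuuuuuuuuuuuuuuuuuuuuuuuu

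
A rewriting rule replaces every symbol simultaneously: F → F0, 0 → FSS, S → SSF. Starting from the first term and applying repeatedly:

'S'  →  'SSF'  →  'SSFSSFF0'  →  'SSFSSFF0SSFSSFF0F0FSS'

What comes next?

SSFSSFF0SSFSSFF0F0FSSSSFSSFF0SSFSSFF0F0FSSF0FSSF0SSFSSF

Replace each of the 21 characters of SSFSSFF0SSFSSFF0F0FSS in place — SSF SSF F0 SSF SSF F0 F0 FSS SSF SSF F0 SSF SSF F0 F0 FSS F0 FSS F0 SSF SSF — and concatenate.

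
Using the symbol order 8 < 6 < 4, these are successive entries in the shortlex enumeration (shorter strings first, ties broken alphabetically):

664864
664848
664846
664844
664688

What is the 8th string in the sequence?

Advancing 3 positions from 664688 through 664688 → 664686 → 664684 reaches term 8.

664668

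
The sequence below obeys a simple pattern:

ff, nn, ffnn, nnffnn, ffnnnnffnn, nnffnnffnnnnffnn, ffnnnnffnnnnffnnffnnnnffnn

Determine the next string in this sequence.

This is a Fibonacci-style word recurrence s(k) = s(k−2)·s(k−1): e.g. ff·nn = ffnn.
So term 8 is nnffnnffnnnnffnn·ffnnnnffnnnnffnnffnnnnffnn.

nnffnnffnnnnffnnffnnnnffnnnnffnnffnnnnffnn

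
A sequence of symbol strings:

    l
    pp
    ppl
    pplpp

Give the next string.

Each term (from the third on) is the previous term followed by the one before it: term 3 = pp·l = ppl.
Continuing: pplpp · ppl gives term 5.

pplppppl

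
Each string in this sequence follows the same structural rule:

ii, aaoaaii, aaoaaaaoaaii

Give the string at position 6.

aaoaaaaoaaaaoaaaaoaaaaoaaii

Every step adds aaoaa at the front: s(k+1) = aaoaa·s(k).
From aaoaaaaoaaii, 3 further steps: aaoaaaaoaaii → aaoaaaaoaaaaoaaii → aaoaaaaoaaaaoaaaaoaaii → (answer).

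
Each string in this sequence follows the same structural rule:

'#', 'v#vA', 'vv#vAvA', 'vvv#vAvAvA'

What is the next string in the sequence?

Each term wraps the previous one in v on the left and vA on the right.
One more step from vvv#vAvAvA gives the answer.

vvvv#vAvAvAvA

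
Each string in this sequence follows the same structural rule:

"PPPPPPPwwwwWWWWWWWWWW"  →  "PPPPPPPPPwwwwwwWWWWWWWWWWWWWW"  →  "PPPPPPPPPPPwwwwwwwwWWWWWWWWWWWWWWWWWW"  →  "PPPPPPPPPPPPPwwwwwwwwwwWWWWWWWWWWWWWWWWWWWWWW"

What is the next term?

PPPPPPPPPPPPPPPwwwwwwwwwwwwWWWWWWWWWWWWWWWWWWWWWWWWWW

Reading off run lengths: P runs 7, 9, 11, 13; w runs 4, 6, 8, 10; W runs 10, 14, 18, 22 — each is linear in n, where the shown terms are n = 2, 3, 4, 5.
Setting n = 6 gives 15, 12, 26 characters in each block.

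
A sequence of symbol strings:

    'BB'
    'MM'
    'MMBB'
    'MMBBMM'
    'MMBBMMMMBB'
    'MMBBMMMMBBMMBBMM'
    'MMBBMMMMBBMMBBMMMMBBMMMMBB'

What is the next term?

This is a Fibonacci-style word recurrence s(k) = s(k−1)·s(k−2): e.g. MM·BB = MMBB.
Continuing: MMBBMMMMBBMMBBMMMMBBMMMMBB · MMBBMMMMBBMMBBMM gives term 8.

MMBBMMMMBBMMBBMMMMBBMMMMBBMMBBMMMMBBMMBBMM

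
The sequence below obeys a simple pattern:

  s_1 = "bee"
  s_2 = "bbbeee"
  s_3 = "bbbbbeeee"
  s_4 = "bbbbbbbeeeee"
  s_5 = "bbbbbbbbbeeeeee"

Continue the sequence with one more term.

bbbbbbbbbbbeeeeeee

Each string has the form b^{2n-1} e^{n+1} (n = 1, 2, …).
Setting n = 6 gives 11, 7 characters in each block.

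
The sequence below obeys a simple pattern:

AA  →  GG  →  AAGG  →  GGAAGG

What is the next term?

Each term (from the third on) is the two preceding terms concatenated in order: term 3 = AA·GG = AAGG.
Continuing: AAGG · GGAAGG gives term 5.

AAGGGGAAGG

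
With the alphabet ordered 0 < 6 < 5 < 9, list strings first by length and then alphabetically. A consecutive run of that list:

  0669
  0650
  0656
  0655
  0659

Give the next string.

Treat 0659 as a base-4 numeral over the given alphabet and add one, carrying through any trailing 9's.

0690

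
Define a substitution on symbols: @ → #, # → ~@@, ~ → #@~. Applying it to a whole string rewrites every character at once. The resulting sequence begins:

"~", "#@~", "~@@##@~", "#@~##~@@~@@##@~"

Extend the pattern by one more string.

φ(#@~##~@@~@@##@~) expands symbol-by-symbol to ~@@ # #@~ ~@@ ~@@ #@~ # # #@~ # # ~@@ ~@@ # #@~; joining the 15 pieces gives the next term.

~@@##@~~@@~@@#@~###@~##~@@~@@##@~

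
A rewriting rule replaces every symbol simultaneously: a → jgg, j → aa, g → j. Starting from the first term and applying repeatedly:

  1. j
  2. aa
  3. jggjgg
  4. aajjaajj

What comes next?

jggjggaaaajggjggaaaa

Rewriting each symbol of aajjaajj: a→jgg, a→jgg, j→aa, j→aa, a→jgg, a→jgg, j→aa, j→aa, which concatenates to jgg jgg aa aa jgg jgg aa aa.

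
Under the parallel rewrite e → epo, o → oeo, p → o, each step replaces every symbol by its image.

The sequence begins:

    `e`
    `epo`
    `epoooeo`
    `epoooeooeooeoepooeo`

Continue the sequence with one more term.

Rewriting the 19 symbols of epoooeooeooeoepooeo one by one yields epo o oeo oeo oeo epo oeo oeo epo oeo oeo epo oeo epo o oeo oeo epo oeo; concatenated:

epoooeooeooeoepooeooeoepooeooeoepooeoepoooeooeoepooeo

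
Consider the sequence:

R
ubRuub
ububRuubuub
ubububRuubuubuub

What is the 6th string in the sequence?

Each term wraps the previous one in ub on the left and uub on the right.
From ubububRuubuubuub, 2 further steps: ubububRuubuubuub → ububububRuubuubuubuub → (answer).

ubububububRuubuubuubuubuub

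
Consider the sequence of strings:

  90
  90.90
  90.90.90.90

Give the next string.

Each string is two copies of the previous one joined by '.'.
Doubling 90.90.90.90 with '.' between the halves:

90.90.90.90.90.90.90.90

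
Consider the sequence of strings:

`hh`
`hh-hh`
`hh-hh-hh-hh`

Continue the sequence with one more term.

hh-hh-hh-hh-hh-hh-hh-hh

Every step duplicates the string with '-' between the halves.
So the next term is two copies of hh-hh-hh-hh with '-' between the halves.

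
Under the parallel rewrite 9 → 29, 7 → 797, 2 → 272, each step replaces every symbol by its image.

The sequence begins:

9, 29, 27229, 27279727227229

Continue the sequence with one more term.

Rewriting the 14 symbols of 27279727227229 one by one yields 272 797 272 797 29 797 272 797 272 272 797 272 272 29; concatenated:

2727972727972979727279727227279727227229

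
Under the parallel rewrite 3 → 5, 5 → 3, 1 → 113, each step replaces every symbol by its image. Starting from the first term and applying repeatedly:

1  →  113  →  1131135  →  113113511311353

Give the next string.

1131135113113531131135113113535

Applying the rule to each of the 15 symbols of 113113511311353 gives the pieces 113 113 5 113 113 5 3 113 113 5 113 113 5 3 5, which concatenate to the answer.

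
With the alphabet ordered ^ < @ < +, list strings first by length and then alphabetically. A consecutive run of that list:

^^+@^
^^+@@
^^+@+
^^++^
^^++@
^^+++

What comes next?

^@^^^

Find the rightmost character of ^^+++ below +, bump it to the next letter, and reset everything to its right to ^.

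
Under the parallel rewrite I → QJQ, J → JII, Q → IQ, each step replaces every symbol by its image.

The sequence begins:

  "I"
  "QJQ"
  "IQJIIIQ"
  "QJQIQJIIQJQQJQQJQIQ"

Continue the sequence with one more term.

Rewriting the 19 symbols of QJQIQJIIQJQQJQQJQIQ one by one yields IQ JII IQ QJQ IQ JII QJQ QJQ IQ JII IQ IQ JII IQ IQ JII IQ QJQ IQ; concatenated:

IQJIIIQQJQIQJIIQJQQJQIQJIIIQIQJIIIQIQJIIIQQJQIQ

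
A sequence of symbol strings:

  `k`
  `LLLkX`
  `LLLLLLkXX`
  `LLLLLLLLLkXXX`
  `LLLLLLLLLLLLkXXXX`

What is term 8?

LLLLLLLLLLLLLLLLLLLLLkXXXXXXX

Every step adds LLL to the front and X to the end of the previous string.
From LLLLLLLLLLLLkXXXX, 3 further steps: LLLLLLLLLLLLkXXXX → LLLLLLLLLLLLLLLkXXXXX → LLLLLLLLLLLLLLLLLLkXXXXXX → (answer).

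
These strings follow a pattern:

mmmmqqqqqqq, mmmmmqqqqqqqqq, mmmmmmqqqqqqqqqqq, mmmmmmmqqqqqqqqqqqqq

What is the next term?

The n-th term is n+1 m's then 2n+1 q's, where the shown terms are n = 3, 4, 5, 6.
For the next term, n = 7, so the run lengths are 8, 15.

mmmmmmmmqqqqqqqqqqqqqqq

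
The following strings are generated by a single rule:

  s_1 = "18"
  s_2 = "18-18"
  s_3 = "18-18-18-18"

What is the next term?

Each string is two copies of the previous one joined by '-'.
So the next term is two copies of 18-18-18-18 with '-' between the halves.

18-18-18-18-18-18-18-18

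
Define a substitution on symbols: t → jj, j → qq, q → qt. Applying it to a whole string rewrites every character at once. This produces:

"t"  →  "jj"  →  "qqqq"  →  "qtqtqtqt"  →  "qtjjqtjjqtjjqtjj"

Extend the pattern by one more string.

qtjjqqqqqtjjqqqqqtjjqqqqqtjjqqqq

Replace each of the 16 characters of qtjjqtjjqtjjqtjj in place — qt jj qq qq qt jj qq qq qt jj qq qq qt jj qq qq — and concatenate.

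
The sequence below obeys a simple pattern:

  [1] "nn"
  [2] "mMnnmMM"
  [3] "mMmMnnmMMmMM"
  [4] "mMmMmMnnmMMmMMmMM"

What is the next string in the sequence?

Every step adds mM to the front and mMM to the end of the previous string.
So the next term is mM·mMmMmMnnmMMmMMmMM·mMM.

mMmMmMmMnnmMMmMMmMMmMM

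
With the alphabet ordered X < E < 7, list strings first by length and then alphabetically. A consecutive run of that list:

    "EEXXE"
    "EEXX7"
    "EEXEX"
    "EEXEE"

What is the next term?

Find the rightmost character of EEXEE below 7, bump it to the next letter, and reset everything to its right to X.

EEXE7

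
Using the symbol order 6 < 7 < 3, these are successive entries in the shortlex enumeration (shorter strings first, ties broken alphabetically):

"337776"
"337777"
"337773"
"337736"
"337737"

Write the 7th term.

337366

Advancing 2 positions from 337737 through 337737 → 337733 reaches term 7.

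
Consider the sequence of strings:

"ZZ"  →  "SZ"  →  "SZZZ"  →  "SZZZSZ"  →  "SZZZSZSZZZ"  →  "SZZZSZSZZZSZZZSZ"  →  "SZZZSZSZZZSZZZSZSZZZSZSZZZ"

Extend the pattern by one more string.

SZZZSZSZZZSZZZSZSZZZSZSZZZSZZZSZSZZZSZZZSZ

This is a Fibonacci-style word recurrence s(k) = s(k−1)·s(k−2): e.g. SZ·ZZ = SZZZ.
So term 8 is SZZZSZSZZZSZZZSZSZZZSZSZZZ·SZZZSZSZZZSZZZSZ.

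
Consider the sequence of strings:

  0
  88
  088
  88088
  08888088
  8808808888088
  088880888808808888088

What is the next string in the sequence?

From term 3 onward, concatenate the second-to-last term with the last: 0·88 = 088, 88·088 = 88088, …
So term 8 is 8808808888088·088880888808808888088.

8808808888088088880888808808888088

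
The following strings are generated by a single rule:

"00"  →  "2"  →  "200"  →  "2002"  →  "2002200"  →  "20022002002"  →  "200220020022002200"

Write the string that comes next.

This is a Fibonacci-style word recurrence s(k) = s(k−1)·s(k−2): e.g. 2·00 = 200.
The next term joins 200220020022002200 and 20022002002.

20022002002200220020022002002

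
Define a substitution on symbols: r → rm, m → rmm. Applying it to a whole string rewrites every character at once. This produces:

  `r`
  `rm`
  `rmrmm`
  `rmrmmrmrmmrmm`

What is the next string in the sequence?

rmrmmrmrmmrmmrmrmmrmrmmrmmrmrmmrmm

Replace each of the 13 characters of rmrmmrmrmmrmm in place — rm rmm rm rmm rmm rm rmm rm rmm rmm rm rmm rmm — and concatenate.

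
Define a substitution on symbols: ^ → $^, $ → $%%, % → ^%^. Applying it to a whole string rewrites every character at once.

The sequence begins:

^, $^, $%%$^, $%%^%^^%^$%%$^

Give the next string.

Applying the rule to each of the 14 symbols of $%%^%^^%^$%%$^ gives the pieces $%% ^%^ ^%^ $^ ^%^ $^ $^ ^%^ $^ $%% ^%^ ^%^ $%% $^, which concatenate to the answer.

$%%^%^^%^$^^%^$^$^^%^$^$%%^%^^%^$%%$^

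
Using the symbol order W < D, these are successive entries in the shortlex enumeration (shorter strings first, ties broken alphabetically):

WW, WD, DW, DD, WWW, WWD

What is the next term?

WDW

Find the rightmost character of WWD below D, bump it to the next letter, and reset everything to its right to W.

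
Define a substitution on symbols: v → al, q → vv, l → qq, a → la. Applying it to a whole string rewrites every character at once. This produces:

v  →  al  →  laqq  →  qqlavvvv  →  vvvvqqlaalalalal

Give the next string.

Applying the rule to each of the 16 symbols of vvvvqqlaalalalal gives the pieces al al al al vv vv qq la la qq la qq la qq la qq, which concatenate to the answer.

alalalalvvvvqqlalaqqlaqqlaqqlaqq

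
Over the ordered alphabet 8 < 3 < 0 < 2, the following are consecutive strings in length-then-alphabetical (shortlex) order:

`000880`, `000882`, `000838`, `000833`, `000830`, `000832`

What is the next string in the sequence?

000808

The successor of 000832 increments the rightmost position that isn't already 2 and resets every position after it to 8.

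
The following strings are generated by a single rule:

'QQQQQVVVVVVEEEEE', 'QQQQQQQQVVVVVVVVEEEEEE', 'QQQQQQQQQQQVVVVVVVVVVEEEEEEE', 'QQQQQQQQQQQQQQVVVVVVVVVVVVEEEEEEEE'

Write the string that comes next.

QQQQQQQQQQQQQQQQQVVVVVVVVVVVVVVEEEEEEEEE

The n-th term is 3n-1 Q's then 2n+2 V's then n+3 E's, where the shown terms are n = 2, 3, 4, 5.
For the next term, n = 6, so the run lengths are 17, 14, 9.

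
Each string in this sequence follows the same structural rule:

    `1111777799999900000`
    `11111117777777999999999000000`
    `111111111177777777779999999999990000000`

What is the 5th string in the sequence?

Each string has the form 1^{3n-2} 7^{3n-2} 9^{3n} 0^{n+3}, where the shown terms are n = 2, 3, 4.
At n = 6 the blocks have lengths 16, 16, 18, 9.

11111111111111117777777777777777999999999999999999000000000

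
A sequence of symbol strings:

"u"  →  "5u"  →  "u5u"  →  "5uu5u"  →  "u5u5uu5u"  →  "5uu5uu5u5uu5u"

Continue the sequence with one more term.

u5u5uu5u5uu5uu5u5uu5u

Each term (from the third on) is the two preceding terms concatenated in order: term 3 = u·5u = u5u.
The next term joins u5u5uu5u and 5uu5uu5u5uu5u.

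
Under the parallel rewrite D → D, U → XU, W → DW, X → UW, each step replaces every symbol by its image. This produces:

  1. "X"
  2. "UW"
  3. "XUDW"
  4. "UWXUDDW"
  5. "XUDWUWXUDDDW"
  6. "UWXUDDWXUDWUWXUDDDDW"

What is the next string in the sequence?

Rewriting the 20 symbols of UWXUDDWXUDWUWXUDDDDW one by one yields XU DW UW XU D D DW UW XU D DW XU DW UW XU D D D D DW; concatenated:

XUDWUWXUDDDWUWXUDDWXUDWUWXUDDDDDW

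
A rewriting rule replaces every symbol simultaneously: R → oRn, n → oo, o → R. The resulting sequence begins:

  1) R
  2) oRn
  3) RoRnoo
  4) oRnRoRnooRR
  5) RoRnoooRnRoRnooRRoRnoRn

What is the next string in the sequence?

Rewriting the 23 symbols of RoRnoooRnRoRnooRRoRnoRn one by one yields oRn R oRn oo R R R oRn oo oRn R oRn oo R R oRn oRn R oRn oo R oRn oo; concatenated:

oRnRoRnooRRRoRnoooRnRoRnooRRoRnoRnRoRnooRoRnoo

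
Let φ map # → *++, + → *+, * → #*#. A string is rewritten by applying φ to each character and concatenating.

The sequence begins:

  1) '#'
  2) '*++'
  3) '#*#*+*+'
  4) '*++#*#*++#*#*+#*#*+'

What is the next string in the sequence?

#*#*+*+*++#*#*++#*#*+*+*++#*#*++#*#*+*++#*#*++#*#*+

φ(*++#*#*++#*#*+#*#*+) expands symbol-by-symbol to #*# *+ *+ *++ #*# *++ #*# *+ *+ *++ #*# *++ #*# *+ *++ #*# *++ #*# *+; joining the 19 pieces gives the next term.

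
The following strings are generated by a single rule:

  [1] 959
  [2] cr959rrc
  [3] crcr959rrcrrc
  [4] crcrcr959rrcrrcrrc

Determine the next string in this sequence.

s(k+1) = cr·s(k)·rrc, so each term gains cr as a prefix and rrc as a suffix.
One more step from crcrcr959rrcrrcrrc gives the answer.

crcrcrcr959rrcrrcrrcrrc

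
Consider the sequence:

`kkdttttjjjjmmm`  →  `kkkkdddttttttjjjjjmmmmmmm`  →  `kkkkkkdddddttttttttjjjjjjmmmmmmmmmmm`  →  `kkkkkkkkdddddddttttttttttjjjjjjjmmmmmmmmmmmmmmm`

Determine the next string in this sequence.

Reading off run lengths: k runs 2, 4, 6, 8; d runs 1, 3, 5, 7; t runs 4, 6, 8, 10; j runs 4, 5, 6, 7; m runs 3, 7, 11, 15 — each is linear in n (n = 1, 2, …).
At n = 5 the blocks have lengths 10, 9, 12, 8, 19.

kkkkkkkkkkdddddddddttttttttttttjjjjjjjjmmmmmmmmmmmmmmmmmmm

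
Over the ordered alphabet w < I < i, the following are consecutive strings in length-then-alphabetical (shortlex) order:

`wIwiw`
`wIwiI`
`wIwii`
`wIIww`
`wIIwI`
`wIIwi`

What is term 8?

Continuing the enumeration 2 steps past wIIwi: wIIwi → wIIIw → (answer).

wIIII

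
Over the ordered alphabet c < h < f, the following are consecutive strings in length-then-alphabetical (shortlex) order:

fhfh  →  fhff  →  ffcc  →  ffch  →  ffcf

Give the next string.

ffhc

Treat ffcf as a base-3 numeral over the given alphabet and add one, carrying through any trailing f's.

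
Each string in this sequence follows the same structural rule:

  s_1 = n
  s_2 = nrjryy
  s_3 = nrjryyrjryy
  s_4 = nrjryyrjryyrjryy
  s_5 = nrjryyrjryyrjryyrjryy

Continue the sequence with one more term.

Each term is the previous one with rjryy appended.
One more step from nrjryyrjryyrjryyrjryy gives the answer.

nrjryyrjryyrjryyrjryyrjryy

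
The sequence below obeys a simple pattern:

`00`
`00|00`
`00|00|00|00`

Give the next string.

Every step duplicates the string with '|' between the halves.
Doubling 00|00|00|00 with '|' between the halves:

00|00|00|00|00|00|00|00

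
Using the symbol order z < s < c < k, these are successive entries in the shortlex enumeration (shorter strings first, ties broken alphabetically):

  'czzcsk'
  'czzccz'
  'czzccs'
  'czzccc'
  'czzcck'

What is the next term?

Treat czzcck as a base-4 numeral over the given alphabet and add one, carrying through any trailing k's.

czzckz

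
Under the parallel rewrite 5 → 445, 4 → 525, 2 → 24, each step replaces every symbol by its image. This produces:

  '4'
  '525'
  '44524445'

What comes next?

Rewriting each symbol of 44524445: 4→525, 4→525, 5→445, 2→24, 4→525, 4→525, 4→525, 5→445, which concatenates to 525 525 445 24 525 525 525 445.

52552544524525525525445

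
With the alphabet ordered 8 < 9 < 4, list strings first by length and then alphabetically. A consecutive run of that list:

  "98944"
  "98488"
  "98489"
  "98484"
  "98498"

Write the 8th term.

Continuing the enumeration 3 steps past 98498: 98498 → 98499 → 98494 → (answer).

98448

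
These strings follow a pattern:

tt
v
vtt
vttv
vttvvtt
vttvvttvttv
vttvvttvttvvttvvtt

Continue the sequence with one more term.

vttvvttvttvvttvvttvttvvttvttv

This is a Fibonacci-style word recurrence s(k) = s(k−1)·s(k−2): e.g. v·tt = vtt.
The next term joins vttvvttvttvvttvvtt and vttvvttvttv.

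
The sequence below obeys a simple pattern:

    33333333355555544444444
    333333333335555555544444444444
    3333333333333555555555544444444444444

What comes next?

33333333333333355555555555544444444444444444

The n-th term is 2n+3 3's then 2n 5's then 3n-1 4's, where the shown terms are n = 3, 4, 5.
For the next term, n = 6, so the run lengths are 15, 12, 17.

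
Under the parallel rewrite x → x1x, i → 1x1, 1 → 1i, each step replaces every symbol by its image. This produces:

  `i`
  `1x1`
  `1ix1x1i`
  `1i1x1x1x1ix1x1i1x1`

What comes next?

Replace each of the 18 characters of 1i1x1x1x1ix1x1i1x1 in place — 1i 1x1 1i x1x 1i x1x 1i x1x 1i 1x1 x1x 1i x1x 1i 1x1 1i x1x 1i — and concatenate.

1i1x11ix1x1ix1x1ix1x1i1x1x1x1ix1x1i1x11ix1x1i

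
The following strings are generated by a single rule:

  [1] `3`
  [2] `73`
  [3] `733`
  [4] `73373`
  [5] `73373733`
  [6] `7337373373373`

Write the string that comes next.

733737337337373373733

This is a Fibonacci-style word recurrence s(k) = s(k−1)·s(k−2): e.g. 73·3 = 733.
So term 7 is 7337373373373·73373733.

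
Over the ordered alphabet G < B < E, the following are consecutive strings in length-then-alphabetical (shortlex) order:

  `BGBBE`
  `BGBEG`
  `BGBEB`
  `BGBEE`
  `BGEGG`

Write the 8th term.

Advancing 3 positions from BGEGG through BGEGG → BGEGB → BGEGE reaches term 8.

BGEBG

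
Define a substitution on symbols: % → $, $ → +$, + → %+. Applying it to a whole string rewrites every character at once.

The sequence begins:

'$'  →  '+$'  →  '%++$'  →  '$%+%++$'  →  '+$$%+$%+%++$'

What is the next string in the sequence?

%++$+$$%++$$%+$%+%++$

Expanding +$$%+$%+%++$: +→%+, $→+$, $→+$, %→$, +→%+, $→+$, %→$, +→%+, %→$, +→%+, +→%+, $→+$. Concatenated: %+ +$ +$ $ %+ +$ $ %+ $ %+ %+ +$.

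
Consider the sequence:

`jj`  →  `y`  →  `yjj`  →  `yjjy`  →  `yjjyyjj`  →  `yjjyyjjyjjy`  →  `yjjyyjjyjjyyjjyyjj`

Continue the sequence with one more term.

Each term (from the third on) is the previous term followed by the one before it: term 3 = y·jj = yjj.
The next term joins yjjyyjjyjjyyjjyyjj and yjjyyjjyjjy.

yjjyyjjyjjyyjjyyjjyjjyyjjyjjy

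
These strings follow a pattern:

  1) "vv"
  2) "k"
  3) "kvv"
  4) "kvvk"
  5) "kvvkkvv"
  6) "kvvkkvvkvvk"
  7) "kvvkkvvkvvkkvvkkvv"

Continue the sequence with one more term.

Each term (from the third on) is the previous term followed by the one before it: term 3 = k·vv = kvv.
So term 8 is kvvkkvvkvvkkvvkkvv·kvvkkvvkvvk.

kvvkkvvkvvkkvvkkvvkvvkkvvkvvk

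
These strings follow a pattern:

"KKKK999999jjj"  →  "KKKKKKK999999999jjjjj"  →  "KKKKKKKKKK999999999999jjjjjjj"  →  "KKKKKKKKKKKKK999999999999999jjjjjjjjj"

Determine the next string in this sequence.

KKKKKKKKKKKKKKKK999999999999999999jjjjjjjjjjj

The n-th term is 3n+1 K's then 3n+3 9's then 2n+1 j's (n = 1, 2, …).
Setting n = 5 gives 16, 18, 11 characters in each block.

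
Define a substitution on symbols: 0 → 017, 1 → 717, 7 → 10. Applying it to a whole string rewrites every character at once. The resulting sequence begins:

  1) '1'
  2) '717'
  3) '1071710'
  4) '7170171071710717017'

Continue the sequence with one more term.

Rewriting the 19 symbols of 7170171071710717017 one by one yields 10 717 10 017 717 10 717 017 10 717 10 717 017 10 717 10 017 717 10; concatenated:

1071710017717107170171071710717017107171001771710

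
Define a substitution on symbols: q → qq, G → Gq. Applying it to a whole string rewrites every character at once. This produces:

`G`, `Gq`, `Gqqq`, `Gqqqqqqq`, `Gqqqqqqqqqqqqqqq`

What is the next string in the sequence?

φ(Gqqqqqqqqqqqqqqq) expands symbol-by-symbol to Gq qq qq qq qq qq qq qq qq qq qq qq qq qq qq qq; joining the 16 pieces gives the next term.

Gqqqqqqqqqqqqqqqqqqqqqqqqqqqqqqq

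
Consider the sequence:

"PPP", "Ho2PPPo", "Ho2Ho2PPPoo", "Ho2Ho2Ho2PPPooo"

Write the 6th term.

Each term wraps the previous one in Ho2 on the left and o on the right.
From Ho2Ho2Ho2PPPooo, 2 further steps: Ho2Ho2Ho2PPPooo → Ho2Ho2Ho2Ho2PPPoooo → (answer).

Ho2Ho2Ho2Ho2Ho2PPPooooo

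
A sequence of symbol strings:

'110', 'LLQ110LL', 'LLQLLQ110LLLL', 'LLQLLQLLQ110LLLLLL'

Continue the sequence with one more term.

Each term wraps the previous one in LLQ on the left and LL on the right.
Applying this once more to LLQLLQLLQ110LLLLLL:

LLQLLQLLQLLQ110LLLLLLLL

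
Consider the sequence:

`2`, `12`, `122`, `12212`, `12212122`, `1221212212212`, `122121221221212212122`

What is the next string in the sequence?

From term 3 onward, concatenate the last term with the second-to-last: 12·2 = 122, 122·12 = 12212, …
The next term joins 122121221221212212122 and 1221212212212.

1221212212212122121221221212212212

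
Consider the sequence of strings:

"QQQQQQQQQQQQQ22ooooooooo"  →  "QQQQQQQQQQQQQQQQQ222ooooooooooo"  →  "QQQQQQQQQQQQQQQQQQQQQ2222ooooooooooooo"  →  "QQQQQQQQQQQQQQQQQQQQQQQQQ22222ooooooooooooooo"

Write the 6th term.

QQQQQQQQQQQQQQQQQQQQQQQQQQQQQQQQQ2222222ooooooooooooooooooo

Each string has the form Q^{4n+1} 2^{n-1} o^{2n+3}, where the shown terms are n = 3, 4, 5, 6.
At n = 8 the blocks have lengths 33, 7, 19.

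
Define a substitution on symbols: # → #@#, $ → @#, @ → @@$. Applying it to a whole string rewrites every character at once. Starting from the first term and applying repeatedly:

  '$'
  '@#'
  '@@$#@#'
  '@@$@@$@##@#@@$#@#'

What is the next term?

Rewriting the 17 symbols of @@$@@$@##@#@@$#@# one by one yields @@$ @@$ @# @@$ @@$ @# @@$ #@# #@# @@$ #@# @@$ @@$ @# #@# @@$ #@#; concatenated:

@@$@@$@#@@$@@$@#@@$#@##@#@@$#@#@@$@@$@##@#@@$#@#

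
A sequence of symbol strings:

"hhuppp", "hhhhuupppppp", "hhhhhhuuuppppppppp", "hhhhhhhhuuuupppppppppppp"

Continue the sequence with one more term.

The n-th term is 2n h's then n u's then 3n p's (n = 1, 2, …).
For the next term, n = 5, so the run lengths are 10, 5, 15.

hhhhhhhhhhuuuuuppppppppppppppp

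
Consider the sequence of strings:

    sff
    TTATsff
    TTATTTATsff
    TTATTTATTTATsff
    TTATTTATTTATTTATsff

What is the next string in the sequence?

Each term is the previous one with TTAT prepended.
One more step from TTATTTATTTATTTATsff gives the answer.

TTATTTATTTATTTATTTATsff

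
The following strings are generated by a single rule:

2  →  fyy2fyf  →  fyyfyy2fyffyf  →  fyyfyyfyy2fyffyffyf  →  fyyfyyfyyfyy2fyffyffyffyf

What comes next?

Each term wraps the previous one in fyy on the left and fyf on the right.
Applying this once more to fyyfyyfyyfyy2fyffyffyffyf:

fyyfyyfyyfyyfyy2fyffyffyffyffyf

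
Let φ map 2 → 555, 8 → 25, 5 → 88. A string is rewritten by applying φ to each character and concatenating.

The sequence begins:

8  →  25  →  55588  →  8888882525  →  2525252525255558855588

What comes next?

Applying the rule to each of the 22 symbols of 2525252525255558855588 gives the pieces 555 88 555 88 555 88 555 88 555 88 555 88 88 88 88 25 25 88 88 88 25 25, which concatenate to the answer.

55588555885558855588555885558888888825258888882525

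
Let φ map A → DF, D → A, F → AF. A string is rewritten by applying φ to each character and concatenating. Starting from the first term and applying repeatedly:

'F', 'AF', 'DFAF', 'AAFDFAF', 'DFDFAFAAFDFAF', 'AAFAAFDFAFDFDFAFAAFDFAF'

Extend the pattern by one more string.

Rewriting the 23 symbols of AAFAAFDFAFDFDFAFAAFDFAF one by one yields DF DF AF DF DF AF A AF DF AF A AF A AF DF AF DF DF AF A AF DF AF; concatenated:

DFDFAFDFDFAFAAFDFAFAAFAAFDFAFDFDFAFAAFDFAF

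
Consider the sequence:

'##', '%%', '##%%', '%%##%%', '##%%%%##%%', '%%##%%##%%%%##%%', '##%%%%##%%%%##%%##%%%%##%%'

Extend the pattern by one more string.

%%##%%##%%%%##%%##%%%%##%%%%##%%##%%%%##%%

Each term (from the third on) is the two preceding terms concatenated in order: term 3 = ##·%% = ##%%.
The next term joins %%##%%##%%%%##%% and ##%%%%##%%%%##%%##%%%%##%%.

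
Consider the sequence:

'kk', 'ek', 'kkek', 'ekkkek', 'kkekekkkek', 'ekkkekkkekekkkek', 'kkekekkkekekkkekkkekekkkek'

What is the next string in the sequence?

This is a Fibonacci-style word recurrence s(k) = s(k−2)·s(k−1): e.g. kk·ek = kkek.
So term 8 is ekkkekkkekekkkek·kkekekkkekekkkekkkekekkkek.

ekkkekkkekekkkekkkekekkkekekkkekkkekekkkek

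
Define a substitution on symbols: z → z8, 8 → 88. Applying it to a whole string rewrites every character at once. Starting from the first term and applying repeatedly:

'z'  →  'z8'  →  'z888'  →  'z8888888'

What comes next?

z888888888888888

Apply φ to z8888888 symbol by symbol: z→z8, 8→88, 8→88, 8→88, 8→88, 8→88, 8→88, 8→88; joined: z8 88 88 88 88 88 88 88.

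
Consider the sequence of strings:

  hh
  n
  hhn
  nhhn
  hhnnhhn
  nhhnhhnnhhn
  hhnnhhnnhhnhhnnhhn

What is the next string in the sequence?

nhhnhhnnhhnhhnnhhnnhhnhhnnhhn

This is a Fibonacci-style word recurrence s(k) = s(k−2)·s(k−1): e.g. hh·n = hhn.
So term 8 is nhhnhhnnhhn·hhnnhhnnhhnhhnnhhn.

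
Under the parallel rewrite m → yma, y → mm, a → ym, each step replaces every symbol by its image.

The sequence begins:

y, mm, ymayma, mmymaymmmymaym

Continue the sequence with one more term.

ymaymammymaymmmymaymaymammymaymmmyma

Applying the rule to each of the 14 symbols of mmymaymmmymaym gives the pieces yma yma mm yma ym mm yma yma yma mm yma ym mm yma, which concatenate to the answer.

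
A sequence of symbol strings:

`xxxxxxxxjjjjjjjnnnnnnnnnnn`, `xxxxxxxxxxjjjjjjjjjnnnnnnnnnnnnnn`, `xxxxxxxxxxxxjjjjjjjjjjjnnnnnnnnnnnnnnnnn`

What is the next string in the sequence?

Term n consists of 2n+2 x's, followed by 2n+1 j's, followed by 3n+2 n's, where the shown terms are n = 3, 4, 5.
For the next term, n = 6, so the run lengths are 14, 13, 20.

xxxxxxxxxxxxxxjjjjjjjjjjjjjnnnnnnnnnnnnnnnnnnnn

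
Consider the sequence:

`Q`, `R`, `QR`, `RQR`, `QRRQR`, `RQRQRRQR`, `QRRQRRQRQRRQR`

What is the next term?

Each term (from the third on) is the two preceding terms concatenated in order: term 3 = Q·R = QR.
Continuing: RQRQRRQR · QRRQRRQRQRRQR gives term 8.

RQRQRRQRQRRQRRQRQRRQR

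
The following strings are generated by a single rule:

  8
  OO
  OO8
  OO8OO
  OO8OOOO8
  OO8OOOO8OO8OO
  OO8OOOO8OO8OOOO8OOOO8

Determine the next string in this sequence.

OO8OOOO8OO8OOOO8OOOO8OO8OOOO8OO8OO

From term 3 onward, concatenate the last term with the second-to-last: OO·8 = OO8, OO8·OO = OO8OO, …
So term 8 is OO8OOOO8OO8OOOO8OOOO8·OO8OOOO8OO8OO.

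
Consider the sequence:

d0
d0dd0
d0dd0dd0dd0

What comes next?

s(k+1) = s(k)·d·s(k) — each term doubles the last with 'd' between the halves.
Doubling d0dd0dd0dd0 with 'd' between the halves:

d0dd0dd0dd0dd0dd0dd0dd0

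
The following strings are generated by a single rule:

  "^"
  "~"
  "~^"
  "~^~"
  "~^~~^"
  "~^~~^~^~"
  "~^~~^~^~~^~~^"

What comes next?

~^~~^~^~~^~~^~^~~^~^~

Each term (from the third on) is the previous term followed by the one before it: term 3 = ~·^ = ~^.
Continuing: ~^~~^~^~~^~~^ · ~^~~^~^~ gives term 8.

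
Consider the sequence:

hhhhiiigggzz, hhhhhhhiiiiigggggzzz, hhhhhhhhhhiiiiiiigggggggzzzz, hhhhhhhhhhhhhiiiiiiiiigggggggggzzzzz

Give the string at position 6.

hhhhhhhhhhhhhhhhhhhiiiiiiiiiiiiigggggggggggggzzzzzzz

Reading off run lengths: h runs 4, 7, 10, 13; i runs 3, 5, 7, 9; g runs 3, 5, 7, 9; z runs 2, 3, 4, 5 — each is linear in n (n = 1, 2, …).
Setting n = 6 gives 19, 13, 13, 7 characters in each block.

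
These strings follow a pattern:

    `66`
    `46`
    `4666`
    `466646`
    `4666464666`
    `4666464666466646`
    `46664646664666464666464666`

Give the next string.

466646466646664646664646664666464666466646

From term 3 onward, concatenate the last term with the second-to-last: 46·66 = 4666, 4666·46 = 466646, …
The next term joins 46664646664666464666464666 and 4666464666466646.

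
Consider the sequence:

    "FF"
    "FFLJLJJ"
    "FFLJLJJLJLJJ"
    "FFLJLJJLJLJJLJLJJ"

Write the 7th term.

Every step adds LJLJJ to the end: s(k+1) = s(k)·LJLJJ.
From FFLJLJJLJLJJLJLJJ, 3 further steps: FFLJLJJLJLJJLJLJJ → FFLJLJJLJLJJLJLJJLJLJJ → FFLJLJJLJLJJLJLJJLJLJJLJLJJ → (answer).

FFLJLJJLJLJJLJLJJLJLJJLJLJJLJLJJ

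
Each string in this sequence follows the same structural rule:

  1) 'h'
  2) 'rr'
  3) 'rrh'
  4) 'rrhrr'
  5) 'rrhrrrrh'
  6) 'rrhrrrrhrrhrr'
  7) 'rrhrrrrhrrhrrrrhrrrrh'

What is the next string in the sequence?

rrhrrrrhrrhrrrrhrrrrhrrhrrrrhrrhrr

This is a Fibonacci-style word recurrence s(k) = s(k−1)·s(k−2): e.g. rr·h = rrh.
So term 8 is rrhrrrrhrrhrrrrhrrrrh·rrhrrrrhrrhrr.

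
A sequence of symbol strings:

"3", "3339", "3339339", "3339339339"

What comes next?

Each term is the previous one with 339 appended.
Applying this once more to 3339339339:

3339339339339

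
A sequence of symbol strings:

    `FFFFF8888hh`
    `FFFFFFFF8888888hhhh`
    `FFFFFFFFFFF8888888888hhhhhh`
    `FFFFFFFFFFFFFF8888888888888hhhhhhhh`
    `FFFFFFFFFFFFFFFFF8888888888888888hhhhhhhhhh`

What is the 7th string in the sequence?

FFFFFFFFFFFFFFFFFFFFFFF8888888888888888888888hhhhhhhhhhhhhh

Reading off run lengths: F runs 5, 8, 11, 14, 17; 8 runs 4, 7, 10, 13, 16; h runs 2, 4, 6, 8, 10 — each is linear in n (n = 1, 2, …).
For term 7, n = 7, so the run lengths are 23, 22, 14.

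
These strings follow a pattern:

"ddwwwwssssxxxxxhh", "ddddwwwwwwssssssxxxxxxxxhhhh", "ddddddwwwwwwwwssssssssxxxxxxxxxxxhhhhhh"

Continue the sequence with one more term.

ddddddddwwwwwwwwwwssssssssssxxxxxxxxxxxxxxhhhhhhhh

Term n consists of 2n-2 d's, followed by 2n w's, followed by 2n s's, followed by 3n-1 x's, followed by 2n-2 h's, where the shown terms are n = 2, 3, 4.
Setting n = 5 gives 8, 10, 10, 14, 8 characters in each block.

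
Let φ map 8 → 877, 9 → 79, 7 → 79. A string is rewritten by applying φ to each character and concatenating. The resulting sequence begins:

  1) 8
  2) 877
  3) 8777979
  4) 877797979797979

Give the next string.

Rewriting the 15 symbols of 877797979797979 one by one yields 877 79 79 79 79 79 79 79 79 79 79 79 79 79 79; concatenated:

8777979797979797979797979797979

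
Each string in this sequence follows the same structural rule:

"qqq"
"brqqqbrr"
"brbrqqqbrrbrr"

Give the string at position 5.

Every step adds br to the front and brr to the end of the previous string.
From brbrqqqbrrbrr, 2 further steps: brbrqqqbrrbrr → brbrbrqqqbrrbrrbrr → (answer).

brbrbrbrqqqbrrbrrbrrbrr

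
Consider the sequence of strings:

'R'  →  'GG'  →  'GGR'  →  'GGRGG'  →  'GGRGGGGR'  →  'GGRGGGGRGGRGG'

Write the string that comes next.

GGRGGGGRGGRGGGGRGGGGR

Each term (from the third on) is the previous term followed by the one before it: term 3 = GG·R = GGR.
Continuing: GGRGGGGRGGRGG · GGRGGGGR gives term 7.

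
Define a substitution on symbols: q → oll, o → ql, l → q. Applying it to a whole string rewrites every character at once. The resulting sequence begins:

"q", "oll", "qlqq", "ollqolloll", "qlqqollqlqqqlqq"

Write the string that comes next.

ollqollollqlqqollqollollollqolloll

φ(qlqqollqlqqqlqq) expands symbol-by-symbol to oll q oll oll ql q q oll q oll oll oll q oll oll; joining the 15 pieces gives the next term.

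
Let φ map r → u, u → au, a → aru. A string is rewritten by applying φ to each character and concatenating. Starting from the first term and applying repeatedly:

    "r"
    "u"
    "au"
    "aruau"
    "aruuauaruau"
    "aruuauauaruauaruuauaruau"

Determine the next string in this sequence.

Replace each of the 24 characters of aruuauauaruauaruuauaruau in place — aru u au au aru au aru au aru u au aru au aru u au au aru au aru u au aru au — and concatenate.

aruuauauaruauaruauaruuauaruauaruuauauaruauaruuauaruau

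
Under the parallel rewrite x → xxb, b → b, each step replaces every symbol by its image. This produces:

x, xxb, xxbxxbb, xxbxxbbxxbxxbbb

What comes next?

Rewriting the 15 symbols of xxbxxbbxxbxxbbb one by one yields xxb xxb b xxb xxb b b xxb xxb b xxb xxb b b b; concatenated:

xxbxxbbxxbxxbbbxxbxxbbxxbxxbbbb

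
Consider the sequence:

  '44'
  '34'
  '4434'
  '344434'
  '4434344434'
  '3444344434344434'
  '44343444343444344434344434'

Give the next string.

Each term (from the third on) is the two preceding terms concatenated in order: term 3 = 44·34 = 4434.
Continuing: 3444344434344434 · 44343444343444344434344434 gives term 8.

344434443434443444343444343444344434344434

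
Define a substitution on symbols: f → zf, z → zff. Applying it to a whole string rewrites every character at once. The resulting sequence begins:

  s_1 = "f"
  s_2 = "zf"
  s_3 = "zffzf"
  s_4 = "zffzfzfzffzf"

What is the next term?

Rewriting each symbol of zffzfzfzffzf: z→zff, f→zf, f→zf, z→zff, f→zf, z→zff, f→zf, z→zff, f→zf, f→zf, z→zff, f→zf, which concatenates to zff zf zf zff zf zff zf zff zf zf zff zf.

zffzfzfzffzfzffzfzffzfzfzffzf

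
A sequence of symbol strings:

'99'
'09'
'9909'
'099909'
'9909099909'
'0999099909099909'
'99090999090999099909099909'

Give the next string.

099909990909990999090999090999099909099909

Each term (from the third on) is the two preceding terms concatenated in order: term 3 = 99·09 = 9909.
Continuing: 0999099909099909 · 99090999090999099909099909 gives term 8.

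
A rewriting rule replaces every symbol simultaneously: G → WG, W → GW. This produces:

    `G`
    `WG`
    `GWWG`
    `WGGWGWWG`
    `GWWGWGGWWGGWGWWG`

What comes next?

WGGWGWWGGWWGWGGWGWWGWGGWWGGWGWWG

Replace each of the 16 characters of GWWGWGGWWGGWGWWG in place — WG GW GW WG GW WG WG GW GW WG WG GW WG GW GW WG — and concatenate.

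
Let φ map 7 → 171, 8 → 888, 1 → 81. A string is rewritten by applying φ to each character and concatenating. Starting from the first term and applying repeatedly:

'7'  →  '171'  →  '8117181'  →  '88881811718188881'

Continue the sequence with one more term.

Applying the rule to each of the 17 symbols of 88881811718188881 gives the pieces 888 888 888 888 81 888 81 81 171 81 888 81 888 888 888 888 81, which concatenate to the answer.

888888888888818888181171818888188888888888881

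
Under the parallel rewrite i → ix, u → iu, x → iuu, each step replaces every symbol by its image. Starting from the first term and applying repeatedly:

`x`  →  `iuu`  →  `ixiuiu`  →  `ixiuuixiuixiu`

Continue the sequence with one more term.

Applying the rule to each of the 13 symbols of ixiuuixiuixiu gives the pieces ix iuu ix iu iu ix iuu ix iu ix iuu ix iu, which concatenate to the answer.

ixiuuixiuiuixiuuixiuixiuuixiu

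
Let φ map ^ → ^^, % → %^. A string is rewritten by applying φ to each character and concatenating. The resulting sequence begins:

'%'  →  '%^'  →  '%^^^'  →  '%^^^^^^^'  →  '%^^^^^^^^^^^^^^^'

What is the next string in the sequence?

Rewriting the 16 symbols of %^^^^^^^^^^^^^^^ one by one yields %^ ^^ ^^ ^^ ^^ ^^ ^^ ^^ ^^ ^^ ^^ ^^ ^^ ^^ ^^ ^^; concatenated:

%^^^^^^^^^^^^^^^^^^^^^^^^^^^^^^^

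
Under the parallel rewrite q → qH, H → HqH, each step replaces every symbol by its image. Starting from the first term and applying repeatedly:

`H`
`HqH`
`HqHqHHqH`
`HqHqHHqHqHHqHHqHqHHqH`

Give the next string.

φ(HqHqHHqHqHHqHHqHqHHqH) expands symbol-by-symbol to HqH qH HqH qH HqH HqH qH HqH qH HqH HqH qH HqH HqH qH HqH qH HqH HqH qH HqH; joining the 21 pieces gives the next term.

HqHqHHqHqHHqHHqHqHHqHqHHqHHqHqHHqHHqHqHHqHqHHqHHqHqHHqH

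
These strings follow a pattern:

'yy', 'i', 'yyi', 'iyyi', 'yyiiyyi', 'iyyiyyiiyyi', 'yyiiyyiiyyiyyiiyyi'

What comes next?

iyyiyyiiyyiyyiiyyiiyyiyyiiyyi

This is a Fibonacci-style word recurrence s(k) = s(k−2)·s(k−1): e.g. yy·i = yyi.
The next term joins iyyiyyiiyyi and yyiiyyiiyyiyyiiyyi.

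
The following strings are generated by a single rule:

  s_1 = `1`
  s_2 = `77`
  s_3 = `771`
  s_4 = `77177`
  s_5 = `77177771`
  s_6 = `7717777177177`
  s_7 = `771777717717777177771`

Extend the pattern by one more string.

7717777177177771777717717777177177

Each term (from the third on) is the previous term followed by the one before it: term 3 = 77·1 = 771.
Continuing: 771777717717777177771 · 7717777177177 gives term 8.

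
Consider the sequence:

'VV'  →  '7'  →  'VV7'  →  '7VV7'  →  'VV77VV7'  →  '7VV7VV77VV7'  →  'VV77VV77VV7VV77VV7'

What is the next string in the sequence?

This is a Fibonacci-style word recurrence s(k) = s(k−2)·s(k−1): e.g. VV·7 = VV7.
Continuing: 7VV7VV77VV7 · VV77VV77VV7VV77VV7 gives term 8.

7VV7VV77VV7VV77VV77VV7VV77VV7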